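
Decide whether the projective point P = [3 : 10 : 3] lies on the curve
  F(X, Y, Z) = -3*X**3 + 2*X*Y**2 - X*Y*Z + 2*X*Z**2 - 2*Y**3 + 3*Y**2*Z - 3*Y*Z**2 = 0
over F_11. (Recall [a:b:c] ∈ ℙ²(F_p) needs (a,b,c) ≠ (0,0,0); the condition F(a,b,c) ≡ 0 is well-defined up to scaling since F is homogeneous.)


F(3,10,3) ≡ 4 (mod 11); P is NOT on the curve.

Evaluate F(3, 10, 3) term-by-term (mod 11).
  -3*X**3 ↦ -3·27·1·1 = -81
  2*X*Y**2 ↦ 2·3·100·1 = 600
  -X*Y*Z ↦ -1·3·10·3 = -90
  2*X*Z**2 ↦ 2·3·1·9 = 54
  -2*Y**3 ↦ -2·1·1000·1 = -2000
  3*Y**2*Z ↦ 3·1·100·3 = 900
  -3*Y*Z**2 ↦ -3·1·10·9 = -270
Sum: F(3, 10, 3) = (-81) + (600) + (-90) + (54) + (-2000) + (900) + (-270) = -887.
Reducing mod 11: -887 ≡ 4 (mod 11).
Since F(a, b, c) ≡ 4 ≠ 0 (mod 11), P does NOT lie on the curve.


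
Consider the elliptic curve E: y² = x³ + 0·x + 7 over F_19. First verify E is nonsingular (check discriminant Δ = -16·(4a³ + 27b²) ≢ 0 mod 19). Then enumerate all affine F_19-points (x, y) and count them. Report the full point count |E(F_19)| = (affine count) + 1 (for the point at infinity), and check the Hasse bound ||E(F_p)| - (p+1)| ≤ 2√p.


Affine points = {(0, 8), (0, 11), (8, 5), (8, 14), (10, 0), (12, 5), (12, 14), (13, 0), (15, 0), (18, 5), (18, 14)}; affine count = 11; |E(F_19)| = 12.

Discriminant check: Δ ∝ 4a³ + 27b² = 4·0³ + 27·7² = 4·0 + 27·49 ≡ 12 (mod 19). Nonzero ⇒ E is nonsingular.
For each x ∈ F_19, compute rhs = x³ + 0·x + 7 mod 19, then count y ∈ F_19 with y² ≡ rhs.
  x = 0: rhs = 7, matching y values: 8, 11 (2 points).
  x = 1: rhs = 8, matching y values: none (0 points).
  x = 2: rhs = 15, matching y values: none (0 points).
  x = 3: rhs = 15, matching y values: none (0 points).
  x = 4: rhs = 14, matching y values: none (0 points).
  x = 5: rhs = 18, matching y values: none (0 points).
  x = 6: rhs = 14, matching y values: none (0 points).
  x = 7: rhs = 8, matching y values: none (0 points).
  x = 8: rhs = 6, matching y values: 5, 14 (2 points).
  x = 9: rhs = 14, matching y values: none (0 points).
  x = 10: rhs = 0, matching y values: 0 (1 points).
  x = 11: rhs = 8, matching y values: none (0 points).
  x = 12: rhs = 6, matching y values: 5, 14 (2 points).
  x = 13: rhs = 0, matching y values: 0 (1 points).
  x = 14: rhs = 15, matching y values: none (0 points).
  x = 15: rhs = 0, matching y values: 0 (1 points).
  x = 16: rhs = 18, matching y values: none (0 points).
  x = 17: rhs = 18, matching y values: none (0 points).
  x = 18: rhs = 6, matching y values: 5, 14 (2 points).
Total affine count: 11.
Full point count |E(F_19)| = 11 + 1 = 12.
Hasse bound: |12 − (19+1)| = |-8| = 8 ≤ 2√19 ≈ 8.7178 ✓.


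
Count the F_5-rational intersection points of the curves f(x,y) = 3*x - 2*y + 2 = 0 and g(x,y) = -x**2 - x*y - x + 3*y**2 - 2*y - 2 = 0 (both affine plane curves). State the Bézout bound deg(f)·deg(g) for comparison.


Common zeros: ∅; count = 0; Bézout bound = 2.

deg(f) = 1, deg(g) = 2, so Bézout bound = 2.
Scan x ∈ F_5. For each x, list the y ∈ F_5 with f(x, y) ≡ 0 and those with g(x, y) ≡ 0 (mod 5); the common zeros in that column are the intersection.
  x = 0: f ≡ 0 at y ∈ {1}; g ≡ 0 at y ∈ ∅; common: ∅.
  x = 1: f ≡ 0 at y ∈ {0}; g ≡ 0 at y ∈ ∅; common: ∅.
  x = 2: f ≡ 0 at y ∈ {4}; g ≡ 0 at y ∈ ∅; common: ∅.
  x = 3: f ≡ 0 at y ∈ {3}; g ≡ 0 at y ∈ ∅; common: ∅.
  x = 4: f ≡ 0 at y ∈ {2}; g ≡ 0 at y ∈ {1}; common: ∅.
Collecting: common zeros = ∅, so the count is 0.
Comparison with the Bézout bound: 0 ≤ 2 = deg(f)·deg(g), as expected for curves with no common component (the affine F_5-count falls short of the bound because intersections may lie at infinity, over extension fields, or carry multiplicity).


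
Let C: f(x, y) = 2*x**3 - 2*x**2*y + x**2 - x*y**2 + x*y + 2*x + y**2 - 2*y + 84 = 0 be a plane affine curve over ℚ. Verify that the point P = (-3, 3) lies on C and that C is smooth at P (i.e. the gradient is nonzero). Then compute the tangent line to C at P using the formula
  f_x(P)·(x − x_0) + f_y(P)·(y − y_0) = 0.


Tangent line at P: 80*x + y + 237 = 0.

Step 1: f(-3, 3) = 0, so P lies on C.
Step 2: partial derivatives
  f_x(x, y) = 6*x**2 - 4*x*y + 2*x - y**2 + y + 2, f_y(x, y) = -2*x**2 - 2*x*y + x + 2*y - 2.
  f_x(P) = 80, f_y(P) = 1 (gradient nonzero, so P is smooth).
Step 3: tangent line at P: 80·(x − -3) + 1·(y − 3) = 0.
Expanding: 80*x + y + 237 = 0.


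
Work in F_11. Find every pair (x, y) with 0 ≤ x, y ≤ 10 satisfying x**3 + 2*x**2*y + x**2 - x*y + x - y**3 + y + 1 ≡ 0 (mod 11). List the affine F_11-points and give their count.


Affine F_11-points: {(0, 6), (1, 2), (3, 1), (4, 7), (6, 2), (6, 7), (7, 3), (7, 4), (8, 7), (9, 8), (10, 0), (10, 2), (10, 9)}; count = 13.

For each of the 121 pairs (x, y) ∈ F_11², evaluate f(x, y) mod 11. Record the zeros.
  x = 0: [0↦1, 1↦1, 2↦6, 3↦10, 4↦7, 5↦2, 6↦0, 7↦6, 8↦3, 9↦7, 10↦1]  zeros at y ∈ {6}
  x = 1: [0↦4, 1↦5, 2↦0, 3↦5, 4↦3, 5↦10, 6↦9, 7↦5, 8↦3, 9↦8, 10↦3]  zeros at y ∈ {2}
  x = 2: [0↦4, 1↦10, 2↦10, 3↦9, 4↦1, 5↦2, 6↦6, 7↦7, 8↦10, 9↦9, 10↦9]  zeros at y ∈ ∅
  x = 3: [0↦7, 1↦0, 2↦9, 3↦6, 4↦7, 5↦6, 6↦8, 7↦7, 8↦8, 9↦5, 10↦3]  zeros at y ∈ {1}
  x = 4: [0↦8, 1↦3, 2↦3, 3↦2, 4↦5, 5↦6, 6↦10, 7↦0, 8↦3, 9↦2, 10↦2]  zeros at y ∈ {7}
  x = 5: [0↦2, 1↦3, 2↦9, 3↦3, 4↦1, 5↦8, 6↦7, 7↦3, 8↦1, 9↦6, 10↦1]  zeros at y ∈ ∅
  x = 6: [0↦6, 1↦6, 2↦0, 3↦4, 4↦1, 5↦7, 6↦5, 7↦0, 8↦8, 9↦1, 10↦6]  zeros at y ∈ {2, 7}
  x = 7: [0↦4, 1↦7, 2↦4, 3↦0, 4↦0, 5↦9, 6↦10, 7↦8, 8↦8, 9↦4, 10↦1]  zeros at y ∈ {3, 4}
  x = 8: [0↦2, 1↦1, 2↦5, 3↦8, 4↦4, 5↦9, 6↦6, 7↦0, 8↦7, 9↦10, 10↦3]  zeros at y ∈ {7}
  x = 9: [0↦6, 1↦5, 2↦9, 3↦1, 4↦8, 5↦2, 6↦10, 7↦4, 8↦0, 9↦3, 10↦7]  zeros at y ∈ {8}
  x = 10: [0↦0, 1↦3, 2↦0, 3↦7, 4↦7, 5↦5, 6↦6, 7↦4, 8↦4, 9↦0, 10↦8]  zeros at y ∈ {0, 2, 9}
Collecting zeros: affine points = {(0, 6), (1, 2), (3, 1), (4, 7), (6, 2), (6, 7), (7, 3), (7, 4), (8, 7), (9, 8), (10, 0), (10, 2), (10, 9)}.
Total count |C(F_11)_aff| = 13.


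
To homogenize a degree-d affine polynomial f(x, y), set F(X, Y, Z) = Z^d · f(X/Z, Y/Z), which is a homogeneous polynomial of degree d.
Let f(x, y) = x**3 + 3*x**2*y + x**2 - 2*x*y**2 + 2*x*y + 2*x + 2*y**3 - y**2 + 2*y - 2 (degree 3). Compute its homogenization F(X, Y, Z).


F(X, Y, Z) = X**3 + 3*X**2*Y + X**2*Z - 2*X*Y**2 + 2*X*Y*Z + 2*X*Z**2 + 2*Y**3 - Y**2*Z + 2*Y*Z**2 - 2*Z**3

deg(f) = 3.
Substitute x = X/Z, y = Y/Z into f, then multiply by Z^3.
  monomial 1·x^3·y^0 ↦ 1·X^3·Y^0·Z^0.
  monomial 3·x^2·y^1 ↦ 3·X^2·Y^1·Z^0.
  monomial 1·x^2·y^0 ↦ 1·X^2·Y^0·Z^1.
  monomial -2·x^1·y^2 ↦ -2·X^1·Y^2·Z^0.
  monomial 2·x^1·y^1 ↦ 2·X^1·Y^1·Z^1.
  monomial 2·x^1·y^0 ↦ 2·X^1·Y^0·Z^2.
  monomial 2·x^0·y^3 ↦ 2·X^0·Y^3·Z^0.
  monomial -1·x^0·y^2 ↦ -1·X^0·Y^2·Z^1.
  monomial 2·x^0·y^1 ↦ 2·X^0·Y^1·Z^2.
  monomial -2·x^0·y^0 ↦ -2·X^0·Y^0·Z^3.
Collecting: F(X, Y, Z) = X**3 + 3*X**2*Y + X**2*Z - 2*X*Y**2 + 2*X*Y*Z + 2*X*Z**2 + 2*Y**3 - Y**2*Z + 2*Y*Z**2 - 2*Z**3.


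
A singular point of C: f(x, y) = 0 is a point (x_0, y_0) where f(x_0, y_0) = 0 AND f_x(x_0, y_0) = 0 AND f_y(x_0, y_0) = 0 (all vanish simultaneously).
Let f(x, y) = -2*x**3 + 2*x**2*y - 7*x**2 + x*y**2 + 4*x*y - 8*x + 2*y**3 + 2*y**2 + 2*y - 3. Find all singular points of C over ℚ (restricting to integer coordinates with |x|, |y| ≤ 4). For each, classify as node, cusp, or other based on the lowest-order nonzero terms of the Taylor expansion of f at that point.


Singular points: {(-1, 0)}; classification: node.

Compute partial derivatives:
  f_x = -6*x**2 + 4*x*y - 14*x + y**2 + 4*y - 8.
  f_y = 2*x**2 + 2*x*y + 4*x + 6*y**2 + 4*y + 2.
Scan x_0 ∈ {−4, ..., 4}. For each x_0, f_y(x_0, y) is a polynomial in y; find its integer roots y ∈ {−4, ..., 4}, then test f_x and f at those candidates.
  x = -4: f_y(-4, y) = 6*y**2 - 4*y + 18; no integer root y with |y| ≤ 4.
  x = -3: f_y(-3, y) = 6*y**2 - 2*y + 8; no integer root y with |y| ≤ 4.
  x = -2: f_y(-2, y) = 6*y**2 + 2; no integer root y with |y| ≤ 4.
  x = -1: f_y(-1, y) = 6*y**2 + 2*y; vanishes at y ∈ {0}. (-1, 0): f_x = 0, f = 0 — SINGULAR.
  x = 0: f_y(0, y) = 6*y**2 + 4*y + 2; no integer root y with |y| ≤ 4.
  x = 1: f_y(1, y) = 6*y**2 + 6*y + 8; no integer root y with |y| ≤ 4.
  x = 2: f_y(2, y) = 6*y**2 + 8*y + 18; no integer root y with |y| ≤ 4.
  x = 3: f_y(3, y) = 6*y**2 + 10*y + 32; no integer root y with |y| ≤ 4.
  x = 4: f_y(4, y) = 6*y**2 + 12*y + 50; no integer root y with |y| ≤ 4.
Only singular point on the grid: (-1, 0).
Classify: substitute x = -1 + u, y = 0 + v and expand: f = -2*u**3 + 2*u**2*v - u**2 + u*v**2 + 2*v**3 + v**2.
No constant or linear terms (consistent with a singular point). Quadratic part: -u**2 + v**2. Cubic part: -2*u**3 + 2*u**2*v + u*v**2 + 2*v**3.
The quadratic part v**2 - u**2 = (v − u)(v + u) splits into two distinct linear factors, so there are two distinct tangent lines y − 0 = ±(x − -1) — this is a node (ordinary double point).
Classification: node.


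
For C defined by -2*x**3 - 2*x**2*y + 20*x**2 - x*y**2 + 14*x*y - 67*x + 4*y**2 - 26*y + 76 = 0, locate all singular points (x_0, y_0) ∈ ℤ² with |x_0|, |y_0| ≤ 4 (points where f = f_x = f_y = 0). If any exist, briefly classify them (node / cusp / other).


Singular points: {(3, 1)}; classification: cusp.

Compute partial derivatives:
  f_x = -6*x**2 - 4*x*y + 40*x - y**2 + 14*y - 67.
  f_y = -2*x**2 - 2*x*y + 14*x + 8*y - 26.
Scan x_0 ∈ {−4, ..., 4}. For each x_0, f_y(x_0, y) is a polynomial in y; find its integer roots y ∈ {−4, ..., 4}, then test f_x and f at those candidates.
  x = -4: f_y(-4, y) = 16*y - 114; no integer root y with |y| ≤ 4.
  x = -3: f_y(-3, y) = 14*y - 86; no integer root y with |y| ≤ 4.
  x = -2: f_y(-2, y) = 12*y - 62; no integer root y with |y| ≤ 4.
  x = -1: f_y(-1, y) = 10*y - 42; no integer root y with |y| ≤ 4.
  x = 0: f_y(0, y) = 8*y - 26; no integer root y with |y| ≤ 4.
  x = 1: f_y(1, y) = 6*y - 14; no integer root y with |y| ≤ 4.
  x = 2: f_y(2, y) = 4*y - 6; no integer root y with |y| ≤ 4.
  x = 3: f_y(3, y) = 2*y - 2; vanishes at y ∈ {1}. (3, 1): f_x = 0, f = 0 — SINGULAR.
  x = 4: f_y(4, y) = -2; no integer root y with |y| ≤ 4.
Only singular point on the grid: (3, 1).
Classify: substitute x = 3 + u, y = 1 + v and expand: f = -2*u**3 - 2*u**2*v - u*v**2 + v**2.
No constant or linear terms (consistent with a singular point). Quadratic part: v**2. Cubic part: -2*u**3 - 2*u**2*v - u*v**2.
The quadratic part v**2 is a perfect square, so there is a single (double) tangent line v = 0, i.e. y = 1. Restricting the cubic part to that line (v = 0) leaves -2*u**3 ≠ 0, so f is not divisible by v and the branch is v² ≈ 2*u**3 to lowest order — this is a cusp.
Classification: cusp.


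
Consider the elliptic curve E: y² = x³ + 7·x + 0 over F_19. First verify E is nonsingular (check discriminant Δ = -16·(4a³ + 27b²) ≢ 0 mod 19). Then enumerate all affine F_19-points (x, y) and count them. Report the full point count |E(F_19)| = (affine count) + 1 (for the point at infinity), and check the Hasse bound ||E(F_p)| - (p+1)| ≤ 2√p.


Affine points = {(0, 0), (4, 4), (4, 15), (6, 7), (6, 12), (8, 6), (8, 13), (10, 5), (10, 14), (12, 8), (12, 11), (14, 7), (14, 12), (16, 3), (16, 16), (17, 4), (17, 15), (18, 7), (18, 12)}; affine count = 19; |E(F_19)| = 20.

Discriminant check: Δ ∝ 4a³ + 27b² = 4·7³ + 27·0² = 4·343 + 27·0 ≡ 4 (mod 19). Nonzero ⇒ E is nonsingular.
For each x ∈ F_19, compute rhs = x³ + 7·x + 0 mod 19, then count y ∈ F_19 with y² ≡ rhs.
  x = 0: rhs = 0, matching y values: 0 (1 points).
  x = 1: rhs = 8, matching y values: none (0 points).
  x = 2: rhs = 3, matching y values: none (0 points).
  x = 3: rhs = 10, matching y values: none (0 points).
  x = 4: rhs = 16, matching y values: 4, 15 (2 points).
  x = 5: rhs = 8, matching y values: none (0 points).
  x = 6: rhs = 11, matching y values: 7, 12 (2 points).
  x = 7: rhs = 12, matching y values: none (0 points).
  x = 8: rhs = 17, matching y values: 6, 13 (2 points).
  x = 9: rhs = 13, matching y values: none (0 points).
  x = 10: rhs = 6, matching y values: 5, 14 (2 points).
  x = 11: rhs = 2, matching y values: none (0 points).
  x = 12: rhs = 7, matching y values: 8, 11 (2 points).
  x = 13: rhs = 8, matching y values: none (0 points).
  x = 14: rhs = 11, matching y values: 7, 12 (2 points).
  x = 15: rhs = 3, matching y values: none (0 points).
  x = 16: rhs = 9, matching y values: 3, 16 (2 points).
  x = 17: rhs = 16, matching y values: 4, 15 (2 points).
  x = 18: rhs = 11, matching y values: 7, 12 (2 points).
Total affine count: 19.
Full point count |E(F_19)| = 19 + 1 = 20.
Hasse bound: |20 − (19+1)| = |0| = 0 ≤ 2√19 ≈ 8.7178 ✓.


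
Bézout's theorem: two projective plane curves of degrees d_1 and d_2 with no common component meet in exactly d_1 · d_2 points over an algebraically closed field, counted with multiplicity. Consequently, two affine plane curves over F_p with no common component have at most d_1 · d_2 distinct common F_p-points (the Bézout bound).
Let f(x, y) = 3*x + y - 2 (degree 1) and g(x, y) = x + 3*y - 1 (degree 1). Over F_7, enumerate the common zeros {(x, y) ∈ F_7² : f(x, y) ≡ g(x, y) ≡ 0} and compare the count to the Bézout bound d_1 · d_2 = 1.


Common zeros: {(5, 1)}; count = 1; Bézout bound = 1.

deg(f) = 1, deg(g) = 1, so Bézout bound = 1.
Scan x ∈ F_7. For each x, list the y ∈ F_7 with f(x, y) ≡ 0 and those with g(x, y) ≡ 0 (mod 7); the common zeros in that column are the intersection.
  x = 0: f ≡ 0 at y ∈ {2}; g ≡ 0 at y ∈ {5}; common: ∅.
  x = 1: f ≡ 0 at y ∈ {6}; g ≡ 0 at y ∈ {0}; common: ∅.
  x = 2: f ≡ 0 at y ∈ {3}; g ≡ 0 at y ∈ {2}; common: ∅.
  x = 3: f ≡ 0 at y ∈ {0}; g ≡ 0 at y ∈ {4}; common: ∅.
  x = 4: f ≡ 0 at y ∈ {4}; g ≡ 0 at y ∈ {6}; common: ∅.
  x = 5: f ≡ 0 at y ∈ {1}; g ≡ 0 at y ∈ {1}; common: {1}.
  x = 6: f ≡ 0 at y ∈ {5}; g ≡ 0 at y ∈ {3}; common: ∅.
Collecting: common zeros = {(5, 1)}, so the count is 1.
Comparison with the Bézout bound: 1 ≤ 1 = deg(f)·deg(g), as expected for curves with no common component (the bound is attained).


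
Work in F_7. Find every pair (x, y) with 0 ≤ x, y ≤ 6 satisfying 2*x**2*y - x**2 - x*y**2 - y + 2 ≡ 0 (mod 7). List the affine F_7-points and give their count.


Affine F_7-points: {(0, 2), (3, 0), (3, 1), (4, 0), (4, 6), (5, 1), (5, 6), (6, 2), (6, 4)}; count = 9.

For each of the 49 pairs (x, y) ∈ F_7², evaluate f(x, y) mod 7. Record the zeros.
  x = 0: [0↦2, 1↦1, 2↦0, 3↦6, 4↦5, 5↦4, 6↦3]  zeros at y ∈ {2}
  x = 1: [0↦1, 1↦1, 2↦6, 3↦2, 4↦3, 5↦2, 6↦6]  zeros at y ∈ ∅
  x = 2: [0↦5, 1↦3, 2↦4, 3↦1, 4↦1, 5↦4, 6↦3]  zeros at y ∈ ∅
  x = 3: [0↦0, 1↦0, 2↦1, 3↦3, 4↦6, 5↦3, 6↦1]  zeros at y ∈ {0, 1}
  x = 4: [0↦0, 1↦6, 2↦4, 3↦1, 4↦4, 5↦6, 6↦0]  zeros at y ∈ {0, 6}
  x = 5: [0↦5, 1↦0, 2↦6, 3↦2, 4↦2, 5↦6, 6↦0]  zeros at y ∈ {1, 6}
  x = 6: [0↦1, 1↦3, 2↦0, 3↦6, 4↦0, 5↦3, 6↦1]  zeros at y ∈ {2, 4}
Collecting zeros: affine points = {(0, 2), (3, 0), (3, 1), (4, 0), (4, 6), (5, 1), (5, 6), (6, 2), (6, 4)}.
Total count |C(F_7)_aff| = 9.


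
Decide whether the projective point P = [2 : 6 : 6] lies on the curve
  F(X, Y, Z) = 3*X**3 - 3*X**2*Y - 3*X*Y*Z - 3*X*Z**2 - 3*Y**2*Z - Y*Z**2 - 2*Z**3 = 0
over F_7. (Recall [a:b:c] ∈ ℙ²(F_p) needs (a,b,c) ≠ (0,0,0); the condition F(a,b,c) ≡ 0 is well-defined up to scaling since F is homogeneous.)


F(2,6,6) ≡ 2 (mod 7); P is NOT on the curve.

Evaluate F(2, 6, 6) term-by-term (mod 7).
  3*X**3 ↦ 3·8·1·1 = 24
  -3*X**2*Y ↦ -3·4·6·1 = -72
  -3*X*Y*Z ↦ -3·2·6·6 = -216
  -3*X*Z**2 ↦ -3·2·1·36 = -216
  -3*Y**2*Z ↦ -3·1·36·6 = -648
  -Y*Z**2 ↦ -1·1·6·36 = -216
  -2*Z**3 ↦ -2·1·1·216 = -432
Sum: F(2, 6, 6) = (24) + (-72) + (-216) + (-216) + (-648) + (-216) + (-432) = -1776.
Reducing mod 7: -1776 ≡ 2 (mod 7).
Since F(a, b, c) ≡ 2 ≠ 0 (mod 7), P does NOT lie on the curve.


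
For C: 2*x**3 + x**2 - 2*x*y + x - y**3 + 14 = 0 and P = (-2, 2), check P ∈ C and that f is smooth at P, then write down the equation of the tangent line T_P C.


Tangent line at P: 17*x - 8*y + 50 = 0.

Step 1: f(-2, 2) = 0, so P lies on C.
Step 2: partial derivatives
  f_x(x, y) = 6*x**2 + 2*x - 2*y + 1, f_y(x, y) = -2*x - 3*y**2.
  f_x(P) = 17, f_y(P) = -8 (gradient nonzero, so P is smooth).
Step 3: tangent line at P: 17·(x − -2) + -8·(y − 2) = 0.
Expanding: 17*x - 8*y + 50 = 0.


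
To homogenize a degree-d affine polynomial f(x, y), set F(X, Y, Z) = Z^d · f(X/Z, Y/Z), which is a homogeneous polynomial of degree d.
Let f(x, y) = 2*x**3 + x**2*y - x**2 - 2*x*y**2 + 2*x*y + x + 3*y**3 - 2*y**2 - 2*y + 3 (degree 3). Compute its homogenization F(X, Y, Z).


F(X, Y, Z) = 2*X**3 + X**2*Y - X**2*Z - 2*X*Y**2 + 2*X*Y*Z + X*Z**2 + 3*Y**3 - 2*Y**2*Z - 2*Y*Z**2 + 3*Z**3

deg(f) = 3.
Substitute x = X/Z, y = Y/Z into f, then multiply by Z^3.
  monomial 2·x^3·y^0 ↦ 2·X^3·Y^0·Z^0.
  monomial 1·x^2·y^1 ↦ 1·X^2·Y^1·Z^0.
  monomial -1·x^2·y^0 ↦ -1·X^2·Y^0·Z^1.
  monomial -2·x^1·y^2 ↦ -2·X^1·Y^2·Z^0.
  monomial 2·x^1·y^1 ↦ 2·X^1·Y^1·Z^1.
  monomial 1·x^1·y^0 ↦ 1·X^1·Y^0·Z^2.
  monomial 3·x^0·y^3 ↦ 3·X^0·Y^3·Z^0.
  monomial -2·x^0·y^2 ↦ -2·X^0·Y^2·Z^1.
  monomial -2·x^0·y^1 ↦ -2·X^0·Y^1·Z^2.
  monomial 3·x^0·y^0 ↦ 3·X^0·Y^0·Z^3.
Collecting: F(X, Y, Z) = 2*X**3 + X**2*Y - X**2*Z - 2*X*Y**2 + 2*X*Y*Z + X*Z**2 + 3*Y**3 - 2*Y**2*Z - 2*Y*Z**2 + 3*Z**3.


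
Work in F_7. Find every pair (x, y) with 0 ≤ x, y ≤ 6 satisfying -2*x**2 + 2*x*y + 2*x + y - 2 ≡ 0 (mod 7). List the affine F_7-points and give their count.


Affine F_7-points: {(0, 2), (1, 3), (2, 4), (3, 0), (3, 1), (3, 2), (3, 3), (3, 4), (3, 5), (3, 6), (4, 6), (5, 0), (6, 1)}; count = 13.

For each of the 49 pairs (x, y) ∈ F_7², evaluate f(x, y) mod 7. Record the zeros.
  x = 0: [0↦5, 1↦6, 2↦0, 3↦1, 4↦2, 5↦3, 6↦4]  zeros at y ∈ {2}
  x = 1: [0↦5, 1↦1, 2↦4, 3↦0, 4↦3, 5↦6, 6↦2]  zeros at y ∈ {3}
  x = 2: [0↦1, 1↦6, 2↦4, 3↦2, 4↦0, 5↦5, 6↦3]  zeros at y ∈ {4}
  x = 3: [0↦0, 1↦0, 2↦0, 3↦0, 4↦0, 5↦0, 6↦0]  zeros at y ∈ {0, 1, 2, 3, 4, 5, 6}
  x = 4: [0↦2, 1↦4, 2↦6, 3↦1, 4↦3, 5↦5, 6↦0]  zeros at y ∈ {6}
  x = 5: [0↦0, 1↦4, 2↦1, 3↦5, 4↦2, 5↦6, 6↦3]  zeros at y ∈ {0}
  x = 6: [0↦1, 1↦0, 2↦6, 3↦5, 4↦4, 5↦3, 6↦2]  zeros at y ∈ {1}
Collecting zeros: affine points = {(0, 2), (1, 3), (2, 4), (3, 0), (3, 1), (3, 2), (3, 3), (3, 4), (3, 5), (3, 6), (4, 6), (5, 0), (6, 1)}.
Total count |C(F_7)_aff| = 13.


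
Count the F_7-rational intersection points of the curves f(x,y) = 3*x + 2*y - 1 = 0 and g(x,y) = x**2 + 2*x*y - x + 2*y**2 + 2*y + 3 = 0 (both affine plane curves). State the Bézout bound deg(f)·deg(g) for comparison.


Common zeros: ∅; count = 0; Bézout bound = 2.

deg(f) = 1, deg(g) = 2, so Bézout bound = 2.
Scan x ∈ F_7. For each x, list the y ∈ F_7 with f(x, y) ≡ 0 and those with g(x, y) ≡ 0 (mod 7); the common zeros in that column are the intersection.
  x = 0: f ≡ 0 at y ∈ {4}; g ≡ 0 at y ∈ {1, 5}; common: ∅.
  x = 1: f ≡ 0 at y ∈ {6}; g ≡ 0 at y ∈ ∅; common: ∅.
  x = 2: f ≡ 0 at y ∈ {1}; g ≡ 0 at y ∈ ∅; common: ∅.
  x = 3: f ≡ 0 at y ∈ {3}; g ≡ 0 at y ∈ ∅; common: ∅.
  x = 4: f ≡ 0 at y ∈ {5}; g ≡ 0 at y ∈ {3, 6}; common: ∅.
  x = 5: f ≡ 0 at y ∈ {0}; g ≡ 0 at y ∈ {3, 5}; common: ∅.
  x = 6: f ≡ 0 at y ∈ {2}; g ≡ 0 at y ∈ {1, 6}; common: ∅.
Collecting: common zeros = ∅, so the count is 0.
Comparison with the Bézout bound: 0 ≤ 2 = deg(f)·deg(g), as expected for curves with no common component (the affine F_7-count falls short of the bound because intersections may lie at infinity, over extension fields, or carry multiplicity).


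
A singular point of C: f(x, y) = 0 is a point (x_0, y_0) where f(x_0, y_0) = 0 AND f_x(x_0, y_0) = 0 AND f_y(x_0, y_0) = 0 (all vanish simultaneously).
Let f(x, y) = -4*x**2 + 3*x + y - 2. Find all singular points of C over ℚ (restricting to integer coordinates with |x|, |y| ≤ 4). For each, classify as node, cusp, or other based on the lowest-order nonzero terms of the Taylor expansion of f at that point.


No singular points in the scanned grid; C is smooth there.

Compute partial derivatives:
  f_x = 3 - 8*x.
  f_y = 1.
f_y = 1 is a nonzero constant, so f_y never vanishes: no point (x, y) can satisfy f = f_x = f_y = 0. In particular no (x, y) ∈ {−4, ..., 4}² is singular; the curve is smooth.


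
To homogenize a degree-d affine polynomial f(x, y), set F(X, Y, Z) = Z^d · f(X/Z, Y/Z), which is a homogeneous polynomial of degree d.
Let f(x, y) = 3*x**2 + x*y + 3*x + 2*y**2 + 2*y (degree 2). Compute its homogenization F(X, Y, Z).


F(X, Y, Z) = 3*X**2 + X*Y + 3*X*Z + 2*Y**2 + 2*Y*Z

deg(f) = 2.
Substitute x = X/Z, y = Y/Z into f, then multiply by Z^2.
  monomial 3·x^2·y^0 ↦ 3·X^2·Y^0·Z^0.
  monomial 1·x^1·y^1 ↦ 1·X^1·Y^1·Z^0.
  monomial 3·x^1·y^0 ↦ 3·X^1·Y^0·Z^1.
  monomial 2·x^0·y^2 ↦ 2·X^0·Y^2·Z^0.
  monomial 2·x^0·y^1 ↦ 2·X^0·Y^1·Z^1.
Collecting: F(X, Y, Z) = 3*X**2 + X*Y + 3*X*Z + 2*Y**2 + 2*Y*Z.


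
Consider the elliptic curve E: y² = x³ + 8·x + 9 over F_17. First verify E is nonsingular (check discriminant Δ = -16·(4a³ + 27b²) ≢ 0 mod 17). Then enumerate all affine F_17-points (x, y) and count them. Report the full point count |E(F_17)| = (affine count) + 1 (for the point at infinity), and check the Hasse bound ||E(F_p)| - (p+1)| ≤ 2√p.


Affine points = {(0, 3), (0, 14), (1, 1), (1, 16), (2, 4), (2, 13), (3, 3), (3, 14), (5, 2), (5, 15), (6, 1), (6, 16), (7, 0), (10, 1), (10, 16), (11, 0), (13, 7), (13, 10), (14, 3), (14, 14), (15, 6), (15, 11), (16, 0)}; affine count = 23; |E(F_17)| = 24.

Discriminant check: Δ ∝ 4a³ + 27b² = 4·8³ + 27·9² = 4·512 + 27·81 ≡ 2 (mod 17). Nonzero ⇒ E is nonsingular.
For each x ∈ F_17, compute rhs = x³ + 8·x + 9 mod 17, then count y ∈ F_17 with y² ≡ rhs.
  x = 0: rhs = 9, matching y values: 3, 14 (2 points).
  x = 1: rhs = 1, matching y values: 1, 16 (2 points).
  x = 2: rhs = 16, matching y values: 4, 13 (2 points).
  x = 3: rhs = 9, matching y values: 3, 14 (2 points).
  x = 4: rhs = 3, matching y values: none (0 points).
  x = 5: rhs = 4, matching y values: 2, 15 (2 points).
  x = 6: rhs = 1, matching y values: 1, 16 (2 points).
  x = 7: rhs = 0, matching y values: 0 (1 points).
  x = 8: rhs = 7, matching y values: none (0 points).
  x = 9: rhs = 11, matching y values: none (0 points).
  x = 10: rhs = 1, matching y values: 1, 16 (2 points).
  x = 11: rhs = 0, matching y values: 0 (1 points).
  x = 12: rhs = 14, matching y values: none (0 points).
  x = 13: rhs = 15, matching y values: 7, 10 (2 points).
  x = 14: rhs = 9, matching y values: 3, 14 (2 points).
  x = 15: rhs = 2, matching y values: 6, 11 (2 points).
  x = 16: rhs = 0, matching y values: 0 (1 points).
Total affine count: 23.
Full point count |E(F_17)| = 23 + 1 = 24.
Hasse bound: |24 − (17+1)| = |6| = 6 ≤ 2√17 ≈ 8.2462 ✓.


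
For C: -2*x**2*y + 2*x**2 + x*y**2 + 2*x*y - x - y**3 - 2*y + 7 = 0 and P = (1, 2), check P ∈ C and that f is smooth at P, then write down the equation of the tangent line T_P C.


Tangent line at P: 3*x - 10*y + 17 = 0.

Step 1: f(1, 2) = 0, so P lies on C.
Step 2: partial derivatives
  f_x(x, y) = -4*x*y + 4*x + y**2 + 2*y - 1, f_y(x, y) = -2*x**2 + 2*x*y + 2*x - 3*y**2 - 2.
  f_x(P) = 3, f_y(P) = -10 (gradient nonzero, so P is smooth).
Step 3: tangent line at P: 3·(x − 1) + -10·(y − 2) = 0.
Expanding: 3*x - 10*y + 17 = 0.


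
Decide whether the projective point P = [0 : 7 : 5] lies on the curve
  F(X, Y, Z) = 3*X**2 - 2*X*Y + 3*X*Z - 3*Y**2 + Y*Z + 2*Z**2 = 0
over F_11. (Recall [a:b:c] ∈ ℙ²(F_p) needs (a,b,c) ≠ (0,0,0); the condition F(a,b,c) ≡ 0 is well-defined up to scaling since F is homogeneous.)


F(0,7,5) ≡ 4 (mod 11); P is NOT on the curve.

Evaluate F(0, 7, 5) term-by-term (mod 11).
  3*X**2 ↦ 3·0·1·1 = 0
  -2*X*Y ↦ -2·0·7·1 = 0
  3*X*Z ↦ 3·0·1·5 = 0
  -3*Y**2 ↦ -3·1·49·1 = -147
  Y*Z ↦ 1·1·7·5 = 35
  2*Z**2 ↦ 2·1·1·25 = 50
Sum: F(0, 7, 5) = (0) + (0) + (0) + (-147) + (35) + (50) = -62.
Reducing mod 11: -62 ≡ 4 (mod 11).
Since F(a, b, c) ≡ 4 ≠ 0 (mod 11), P does NOT lie on the curve.


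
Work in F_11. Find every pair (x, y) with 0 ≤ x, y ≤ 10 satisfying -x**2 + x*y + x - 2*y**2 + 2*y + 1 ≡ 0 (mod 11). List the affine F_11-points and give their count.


Affine F_11-points: {(0, 3), (0, 9), (4, 0), (4, 3), (8, 0), (8, 5), (9, 5), (9, 6), (10, 8), (10, 9)}; count = 10.

For each of the 121 pairs (x, y) ∈ F_11², evaluate f(x, y) mod 11. Record the zeros.
  x = 0: [0↦1, 1↦1, 2↦8, 3↦0, 4↦10, 5↦5, 6↦7, 7↦5, 8↦10, 9↦0, 10↦8]  zeros at y ∈ {3, 9}
  x = 1: [0↦1, 1↦2, 2↦10, 3↦3, 4↦3, 5↦10, 6↦2, 7↦1, 8↦7, 9↦9, 10↦7]  zeros at y ∈ ∅
  x = 2: [0↦10, 1↦1, 2↦10, 3↦4, 4↦5, 5↦2, 6↦6, 7↦6, 8↦2, 9↦5, 10↦4]  zeros at y ∈ ∅
  x = 3: [0↦6, 1↦9, 2↦8, 3↦3, 4↦5, 5↦3, 6↦8, 7↦9, 8↦6, 9↦10, 10↦10]  zeros at y ∈ ∅
  x = 4: [0↦0, 1↦4, 2↦4, 3↦0, 4↦3, 5↦2, 6↦8, 7↦10, 8↦8, 9↦2, 10↦3]  zeros at y ∈ {0, 3}
  x = 5: [0↦3, 1↦8, 2↦9, 3↦6, 4↦10, 5↦10, 6↦6, 7↦9, 8↦8, 9↦3, 10↦5]  zeros at y ∈ ∅
  x = 6: [0↦4, 1↦10, 2↦1, 3↦10, 4↦4, 5↦5, 6↦2, 7↦6, 8↦6, 9↦2, 10↦5]  zeros at y ∈ ∅
  x = 7: [0↦3, 1↦10, 2↦2, 3↦1, 4↦7, 5↦9, 6↦7, 7↦1, 8↦2, 9↦10, 10↦3]  zeros at y ∈ ∅
  x = 8: [0↦0, 1↦8, 2↦1, 3↦1, 4↦8, 5↦0, 6↦10, 7↦5, 8↦7, 9↦5, 10↦10]  zeros at y ∈ {0, 5}
  x = 9: [0↦6, 1↦4, 2↦9, 3↦10, 4↦7, 5↦0, 6↦0, 7↦7, 8↦10, 9↦9, 10↦4]  zeros at y ∈ {5, 6}
  x = 10: [0↦10, 1↦9, 2↦4, 3↦6, 4↦4, 5↦9, 6↦10, 7↦7, 8↦0, 9↦0, 10↦7]  zeros at y ∈ {8, 9}
Collecting zeros: affine points = {(0, 3), (0, 9), (4, 0), (4, 3), (8, 0), (8, 5), (9, 5), (9, 6), (10, 8), (10, 9)}.
Total count |C(F_11)_aff| = 10.


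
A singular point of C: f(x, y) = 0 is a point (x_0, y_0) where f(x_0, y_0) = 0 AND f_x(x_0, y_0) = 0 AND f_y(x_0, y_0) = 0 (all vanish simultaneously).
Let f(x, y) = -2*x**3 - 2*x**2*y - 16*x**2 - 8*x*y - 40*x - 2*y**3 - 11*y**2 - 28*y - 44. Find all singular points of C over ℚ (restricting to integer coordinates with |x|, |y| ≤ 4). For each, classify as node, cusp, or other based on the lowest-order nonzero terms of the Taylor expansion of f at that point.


Singular points: {(-2, -2)}; classification: cusp.

Compute partial derivatives:
  f_x = -6*x**2 - 4*x*y - 32*x - 8*y - 40.
  f_y = -2*x**2 - 8*x - 6*y**2 - 22*y - 28.
Scan x_0 ∈ {−4, ..., 4}. For each x_0, f_y(x_0, y) is a polynomial in y; find its integer roots y ∈ {−4, ..., 4}, then test f_x and f at those candidates.
  x = -4: f_y(-4, y) = -6*y**2 - 22*y - 28; no integer root y with |y| ≤ 4.
  x = -3: f_y(-3, y) = -6*y**2 - 22*y - 22; no integer root y with |y| ≤ 4.
  x = -2: f_y(-2, y) = -6*y**2 - 22*y - 20; vanishes at y ∈ {-2}. (-2, -2): f_x = 0, f = 0 — SINGULAR.
  x = -1: f_y(-1, y) = -6*y**2 - 22*y - 22; no integer root y with |y| ≤ 4.
  x = 0: f_y(0, y) = -6*y**2 - 22*y - 28; no integer root y with |y| ≤ 4.
  x = 1: f_y(1, y) = -6*y**2 - 22*y - 38; no integer root y with |y| ≤ 4.
  x = 2: f_y(2, y) = -6*y**2 - 22*y - 52; no integer root y with |y| ≤ 4.
  x = 3: f_y(3, y) = -6*y**2 - 22*y - 70; no integer root y with |y| ≤ 4.
  x = 4: f_y(4, y) = -6*y**2 - 22*y - 92; no integer root y with |y| ≤ 4.
Only singular point on the grid: (-2, -2).
Classify: substitute x = -2 + u, y = -2 + v and expand: f = -2*u**3 - 2*u**2*v - 2*v**3 + v**2.
No constant or linear terms (consistent with a singular point). Quadratic part: v**2. Cubic part: -2*u**3 - 2*u**2*v - 2*v**3.
The quadratic part v**2 is a perfect square, so there is a single (double) tangent line v = 0, i.e. y = -2. Restricting the cubic part to that line (v = 0) leaves -2*u**3 ≠ 0, so f is not divisible by v and the branch is v² ≈ 2*u**3 to lowest order — this is a cusp.
Classification: cusp.


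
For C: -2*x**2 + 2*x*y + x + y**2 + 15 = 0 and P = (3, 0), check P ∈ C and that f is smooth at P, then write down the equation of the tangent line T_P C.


Tangent line at P: -11*x + 6*y + 33 = 0.

Step 1: f(3, 0) = 0, so P lies on C.
Step 2: partial derivatives
  f_x(x, y) = -4*x + 2*y + 1, f_y(x, y) = 2*x + 2*y.
  f_x(P) = -11, f_y(P) = 6 (gradient nonzero, so P is smooth).
Step 3: tangent line at P: -11·(x − 3) + 6·(y − 0) = 0.
Expanding: -11*x + 6*y + 33 = 0.


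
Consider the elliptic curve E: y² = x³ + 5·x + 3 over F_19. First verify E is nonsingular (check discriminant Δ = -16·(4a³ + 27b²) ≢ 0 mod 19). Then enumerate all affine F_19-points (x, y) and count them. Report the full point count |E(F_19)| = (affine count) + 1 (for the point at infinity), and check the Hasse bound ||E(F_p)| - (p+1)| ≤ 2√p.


Affine points = {(1, 3), (1, 16), (3, 8), (3, 11), (4, 7), (4, 12), (5, 1), (5, 18), (7, 1), (7, 18), (8, 2), (8, 17), (9, 6), (9, 13), (12, 9), (12, 10), (13, 2), (13, 17), (14, 9), (14, 10), (17, 2), (17, 17), (18, 4), (18, 15)}; affine count = 24; |E(F_19)| = 25.

Discriminant check: Δ ∝ 4a³ + 27b² = 4·5³ + 27·3² = 4·125 + 27·9 ≡ 2 (mod 19). Nonzero ⇒ E is nonsingular.
For each x ∈ F_19, compute rhs = x³ + 5·x + 3 mod 19, then count y ∈ F_19 with y² ≡ rhs.
  x = 0: rhs = 3, matching y values: none (0 points).
  x = 1: rhs = 9, matching y values: 3, 16 (2 points).
  x = 2: rhs = 2, matching y values: none (0 points).
  x = 3: rhs = 7, matching y values: 8, 11 (2 points).
  x = 4: rhs = 11, matching y values: 7, 12 (2 points).
  x = 5: rhs = 1, matching y values: 1, 18 (2 points).
  x = 6: rhs = 2, matching y values: none (0 points).
  x = 7: rhs = 1, matching y values: 1, 18 (2 points).
  x = 8: rhs = 4, matching y values: 2, 17 (2 points).
  x = 9: rhs = 17, matching y values: 6, 13 (2 points).
  x = 10: rhs = 8, matching y values: none (0 points).
  x = 11: rhs = 2, matching y values: none (0 points).
  x = 12: rhs = 5, matching y values: 9, 10 (2 points).
  x = 13: rhs = 4, matching y values: 2, 17 (2 points).
  x = 14: rhs = 5, matching y values: 9, 10 (2 points).
  x = 15: rhs = 14, matching y values: none (0 points).
  x = 16: rhs = 18, matching y values: none (0 points).
  x = 17: rhs = 4, matching y values: 2, 17 (2 points).
  x = 18: rhs = 16, matching y values: 4, 15 (2 points).
Total affine count: 24.
Full point count |E(F_19)| = 24 + 1 = 25.
Hasse bound: |25 − (19+1)| = |5| = 5 ≤ 2√19 ≈ 8.7178 ✓.


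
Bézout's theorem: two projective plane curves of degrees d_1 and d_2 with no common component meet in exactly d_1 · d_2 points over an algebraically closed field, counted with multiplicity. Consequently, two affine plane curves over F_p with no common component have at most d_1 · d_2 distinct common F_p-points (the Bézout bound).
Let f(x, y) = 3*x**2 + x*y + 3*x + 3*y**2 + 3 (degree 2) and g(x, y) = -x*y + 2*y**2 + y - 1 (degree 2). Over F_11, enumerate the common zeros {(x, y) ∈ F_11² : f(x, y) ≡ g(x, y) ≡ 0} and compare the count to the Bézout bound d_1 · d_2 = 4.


Common zeros: {(10, 8)}; count = 1; Bézout bound = 4.

deg(f) = 2, deg(g) = 2, so Bézout bound = 4.
Scan x ∈ F_11. For each x, list the y ∈ F_11 with f(x, y) ≡ 0 and those with g(x, y) ≡ 0 (mod 11); the common zeros in that column are the intersection.
  x = 0: f ≡ 0 at y ∈ ∅; g ≡ 0 at y ∈ {6, 10}; common: ∅.
  x = 1: f ≡ 0 at y ∈ {8, 10}; g ≡ 0 at y ∈ ∅; common: ∅.
  x = 2: f ≡ 0 at y ∈ {4, 10}; g ≡ 0 at y ∈ {1, 5}; common: ∅.
  x = 3: f ≡ 0 at y ∈ {4, 6}; g ≡ 0 at y ∈ {3, 9}; common: ∅.
  x = 4: f ≡ 0 at y ∈ ∅; g ≡ 0 at y ∈ ∅; common: ∅.
  x = 5: f ≡ 0 at y ∈ {6, 7}; g ≡ 0 at y ∈ ∅; common: ∅.
  x = 6: f ≡ 0 at y ∈ ∅; g ≡ 0 at y ∈ {4}; common: ∅.
  x = 7: f ≡ 0 at y ∈ ∅; g ≡ 0 at y ∈ {7}; common: ∅.
  x = 8: f ≡ 0 at y ∈ ∅; g ≡ 0 at y ∈ ∅; common: ∅.
  x = 9: f ≡ 0 at y ∈ ∅; g ≡ 0 at y ∈ ∅; common: ∅.
  x = 10: f ≡ 0 at y ∈ {7, 8}; g ≡ 0 at y ∈ {2, 8}; common: {8}.
Collecting: common zeros = {(10, 8)}, so the count is 1.
Comparison with the Bézout bound: 1 ≤ 4 = deg(f)·deg(g), as expected for curves with no common component (the affine F_11-count falls short of the bound because intersections may lie at infinity, over extension fields, or carry multiplicity).


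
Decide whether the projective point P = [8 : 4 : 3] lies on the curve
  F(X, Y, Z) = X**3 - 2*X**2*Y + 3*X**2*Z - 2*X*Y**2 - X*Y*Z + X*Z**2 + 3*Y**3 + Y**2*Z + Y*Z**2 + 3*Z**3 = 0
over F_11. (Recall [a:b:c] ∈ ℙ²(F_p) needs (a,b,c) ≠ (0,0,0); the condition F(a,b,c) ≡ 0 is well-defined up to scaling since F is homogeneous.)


F(8,4,3) ≡ 4 (mod 11); P is NOT on the curve.

Evaluate F(8, 4, 3) term-by-term (mod 11).
  X**3 ↦ 1·512·1·1 = 512
  -2*X**2*Y ↦ -2·64·4·1 = -512
  3*X**2*Z ↦ 3·64·1·3 = 576
  -2*X*Y**2 ↦ -2·8·16·1 = -256
  -X*Y*Z ↦ -1·8·4·3 = -96
  X*Z**2 ↦ 1·8·1·9 = 72
  3*Y**3 ↦ 3·1·64·1 = 192
  Y**2*Z ↦ 1·1·16·3 = 48
  Y*Z**2 ↦ 1·1·4·9 = 36
  3*Z**3 ↦ 3·1·1·27 = 81
Sum: F(8, 4, 3) = (512) + (-512) + (576) + (-256) + (-96) + (72) + (192) + (48) + (36) + (81) = 653.
Reducing mod 11: 653 ≡ 4 (mod 11).
Since F(a, b, c) ≡ 4 ≠ 0 (mod 11), P does NOT lie on the curve.


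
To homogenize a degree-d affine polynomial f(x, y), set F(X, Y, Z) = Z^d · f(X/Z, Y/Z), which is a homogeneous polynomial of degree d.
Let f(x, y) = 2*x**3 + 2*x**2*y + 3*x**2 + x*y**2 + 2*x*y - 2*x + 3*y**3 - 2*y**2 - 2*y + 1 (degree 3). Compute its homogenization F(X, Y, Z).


F(X, Y, Z) = 2*X**3 + 2*X**2*Y + 3*X**2*Z + X*Y**2 + 2*X*Y*Z - 2*X*Z**2 + 3*Y**3 - 2*Y**2*Z - 2*Y*Z**2 + Z**3

deg(f) = 3.
Substitute x = X/Z, y = Y/Z into f, then multiply by Z^3.
  monomial 2·x^3·y^0 ↦ 2·X^3·Y^0·Z^0.
  monomial 2·x^2·y^1 ↦ 2·X^2·Y^1·Z^0.
  monomial 3·x^2·y^0 ↦ 3·X^2·Y^0·Z^1.
  monomial 1·x^1·y^2 ↦ 1·X^1·Y^2·Z^0.
  monomial 2·x^1·y^1 ↦ 2·X^1·Y^1·Z^1.
  monomial -2·x^1·y^0 ↦ -2·X^1·Y^0·Z^2.
  monomial 3·x^0·y^3 ↦ 3·X^0·Y^3·Z^0.
  monomial -2·x^0·y^2 ↦ -2·X^0·Y^2·Z^1.
  monomial -2·x^0·y^1 ↦ -2·X^0·Y^1·Z^2.
  monomial 1·x^0·y^0 ↦ 1·X^0·Y^0·Z^3.
Collecting: F(X, Y, Z) = 2*X**3 + 2*X**2*Y + 3*X**2*Z + X*Y**2 + 2*X*Y*Z - 2*X*Z**2 + 3*Y**3 - 2*Y**2*Z - 2*Y*Z**2 + Z**3.


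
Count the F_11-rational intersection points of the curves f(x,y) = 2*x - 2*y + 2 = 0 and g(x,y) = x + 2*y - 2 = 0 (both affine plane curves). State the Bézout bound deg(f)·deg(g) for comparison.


Common zeros: {(0, 1)}; count = 1; Bézout bound = 1.

deg(f) = 1, deg(g) = 1, so Bézout bound = 1.
Scan x ∈ F_11. For each x, list the y ∈ F_11 with f(x, y) ≡ 0 and those with g(x, y) ≡ 0 (mod 11); the common zeros in that column are the intersection.
  x = 0: f ≡ 0 at y ∈ {1}; g ≡ 0 at y ∈ {1}; common: {1}.
  x = 1: f ≡ 0 at y ∈ {2}; g ≡ 0 at y ∈ {6}; common: ∅.
  x = 2: f ≡ 0 at y ∈ {3}; g ≡ 0 at y ∈ {0}; common: ∅.
  x = 3: f ≡ 0 at y ∈ {4}; g ≡ 0 at y ∈ {5}; common: ∅.
  x = 4: f ≡ 0 at y ∈ {5}; g ≡ 0 at y ∈ {10}; common: ∅.
  x = 5: f ≡ 0 at y ∈ {6}; g ≡ 0 at y ∈ {4}; common: ∅.
  x = 6: f ≡ 0 at y ∈ {7}; g ≡ 0 at y ∈ {9}; common: ∅.
  x = 7: f ≡ 0 at y ∈ {8}; g ≡ 0 at y ∈ {3}; common: ∅.
  x = 8: f ≡ 0 at y ∈ {9}; g ≡ 0 at y ∈ {8}; common: ∅.
  x = 9: f ≡ 0 at y ∈ {10}; g ≡ 0 at y ∈ {2}; common: ∅.
  x = 10: f ≡ 0 at y ∈ {0}; g ≡ 0 at y ∈ {7}; common: ∅.
Collecting: common zeros = {(0, 1)}, so the count is 1.
Comparison with the Bézout bound: 1 ≤ 1 = deg(f)·deg(g), as expected for curves with no common component (the bound is attained).


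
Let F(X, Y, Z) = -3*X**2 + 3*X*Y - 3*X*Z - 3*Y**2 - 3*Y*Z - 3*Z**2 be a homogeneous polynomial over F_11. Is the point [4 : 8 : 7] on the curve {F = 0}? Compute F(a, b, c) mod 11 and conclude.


F(4,8,7) ≡ 7 (mod 11); P is NOT on the curve.

Evaluate F(4, 8, 7) term-by-term (mod 11).
  -3*X**2 ↦ -3·16·1·1 = -48
  3*X*Y ↦ 3·4·8·1 = 96
  -3*X*Z ↦ -3·4·1·7 = -84
  -3*Y**2 ↦ -3·1·64·1 = -192
  -3*Y*Z ↦ -3·1·8·7 = -168
  -3*Z**2 ↦ -3·1·1·49 = -147
Sum: F(4, 8, 7) = (-48) + (96) + (-84) + (-192) + (-168) + (-147) = -543.
Reducing mod 11: -543 ≡ 7 (mod 11).
Since F(a, b, c) ≡ 7 ≠ 0 (mod 11), P does NOT lie on the curve.


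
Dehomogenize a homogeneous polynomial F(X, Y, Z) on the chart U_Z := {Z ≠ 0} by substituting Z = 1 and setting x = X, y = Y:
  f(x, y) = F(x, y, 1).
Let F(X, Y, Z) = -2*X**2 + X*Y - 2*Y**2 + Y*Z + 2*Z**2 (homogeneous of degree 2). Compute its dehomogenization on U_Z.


f(x, y) = -2*x**2 + x*y - 2*y**2 + y + 2

On U_Z we set Z = 1. Each monomial c·X^i·Y^j·Z^k in F becomes c·x^i·y^j·1^k = c·x^i·y^j.
Substituting Z = 1: F(X, Y, 1) = -2*x**2 + x*y - 2*y**2 + y + 2.
Note: deg(f) ≤ deg(F) = 2; strict inequality happens when F is divisible by Z (lost terms).


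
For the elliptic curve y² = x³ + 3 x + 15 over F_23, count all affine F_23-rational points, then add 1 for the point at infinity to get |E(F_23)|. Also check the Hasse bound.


Affine points = {(2, 11), (2, 12), (9, 9), (9, 14), (12, 10), (12, 13), (14, 8), (14, 15), (15, 10), (15, 13), (18, 6), (18, 17), (19, 10), (19, 13), (20, 5), (20, 18), (21, 1), (21, 22)}; affine count = 18; |E(F_23)| = 19.

Discriminant check: Δ ∝ 4a³ + 27b² = 4·3³ + 27·15² = 4·27 + 27·225 ≡ 19 (mod 23). Nonzero ⇒ E is nonsingular.
For each x ∈ F_23, compute rhs = x³ + 3·x + 15 mod 23, then count y ∈ F_23 with y² ≡ rhs.
  x = 0: rhs = 15, matching y values: none (0 points).
  x = 1: rhs = 19, matching y values: none (0 points).
  x = 2: rhs = 6, matching y values: 11, 12 (2 points).
  x = 3: rhs = 5, matching y values: none (0 points).
  x = 4: rhs = 22, matching y values: none (0 points).
  x = 5: rhs = 17, matching y values: none (0 points).
  x = 6: rhs = 19, matching y values: none (0 points).
  x = 7: rhs = 11, matching y values: none (0 points).
  x = 8: rhs = 22, matching y values: none (0 points).
  x = 9: rhs = 12, matching y values: 9, 14 (2 points).
  x = 10: rhs = 10, matching y values: none (0 points).
  x = 11: rhs = 22, matching y values: none (0 points).
  x = 12: rhs = 8, matching y values: 10, 13 (2 points).
  x = 13: rhs = 20, matching y values: none (0 points).
  x = 14: rhs = 18, matching y values: 8, 15 (2 points).
  x = 15: rhs = 8, matching y values: 10, 13 (2 points).
  x = 16: rhs = 19, matching y values: none (0 points).
  x = 17: rhs = 11, matching y values: none (0 points).
  x = 18: rhs = 13, matching y values: 6, 17 (2 points).
  x = 19: rhs = 8, matching y values: 10, 13 (2 points).
  x = 20: rhs = 2, matching y values: 5, 18 (2 points).
  x = 21: rhs = 1, matching y values: 1, 22 (2 points).
  x = 22: rhs = 11, matching y values: none (0 points).
Total affine count: 18.
Full point count |E(F_23)| = 18 + 1 = 19.
Hasse bound: |19 − (23+1)| = |-5| = 5 ≤ 2√23 ≈ 9.5917 ✓.


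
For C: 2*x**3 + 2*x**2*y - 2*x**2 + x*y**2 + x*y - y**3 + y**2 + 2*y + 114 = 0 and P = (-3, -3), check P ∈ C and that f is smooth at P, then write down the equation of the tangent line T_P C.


Tangent line at P: 108*x + 2*y + 330 = 0.

Step 1: f(-3, -3) = 0, so P lies on C.
Step 2: partial derivatives
  f_x(x, y) = 6*x**2 + 4*x*y - 4*x + y**2 + y, f_y(x, y) = 2*x**2 + 2*x*y + x - 3*y**2 + 2*y + 2.
  f_x(P) = 108, f_y(P) = 2 (gradient nonzero, so P is smooth).
Step 3: tangent line at P: 108·(x − -3) + 2·(y − -3) = 0.
Expanding: 108*x + 2*y + 330 = 0.
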